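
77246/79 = 77246/79=977.80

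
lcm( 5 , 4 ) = 20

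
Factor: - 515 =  - 5^1 * 103^1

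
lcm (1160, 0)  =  0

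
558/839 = 558/839 =0.67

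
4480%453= 403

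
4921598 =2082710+2838888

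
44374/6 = 22187/3 = 7395.67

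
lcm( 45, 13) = 585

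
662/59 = 11 +13/59 = 11.22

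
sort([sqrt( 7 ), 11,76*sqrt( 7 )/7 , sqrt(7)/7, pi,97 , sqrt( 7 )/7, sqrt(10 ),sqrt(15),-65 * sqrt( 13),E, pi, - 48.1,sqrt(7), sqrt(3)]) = [ - 65*sqrt(13 ),- 48.1,  sqrt(7 ) /7,sqrt(7)/7,sqrt(3), sqrt( 7),  sqrt(7),E, pi,pi,sqrt ( 10),  sqrt( 15), 11, 76 * sqrt( 7) /7,97] 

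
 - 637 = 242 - 879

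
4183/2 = 2091 + 1/2 = 2091.50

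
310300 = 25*12412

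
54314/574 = 27157/287 = 94.62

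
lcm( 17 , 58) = 986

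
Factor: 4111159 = 13^1*316243^1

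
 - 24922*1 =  - 24922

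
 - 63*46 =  - 2898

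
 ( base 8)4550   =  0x968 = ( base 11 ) 189a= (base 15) AA8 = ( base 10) 2408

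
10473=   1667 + 8806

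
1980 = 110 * 18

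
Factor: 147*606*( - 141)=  - 2^1*3^3 * 7^2*47^1 * 101^1 = -12560562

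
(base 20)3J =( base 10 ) 79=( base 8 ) 117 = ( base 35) 29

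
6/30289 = 6/30289 = 0.00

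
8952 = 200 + 8752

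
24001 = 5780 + 18221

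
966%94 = 26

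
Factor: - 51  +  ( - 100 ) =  - 151  =  - 151^1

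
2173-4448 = - 2275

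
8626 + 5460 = 14086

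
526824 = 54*9756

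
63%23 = 17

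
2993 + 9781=12774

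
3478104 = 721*4824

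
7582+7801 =15383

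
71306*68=4848808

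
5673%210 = 3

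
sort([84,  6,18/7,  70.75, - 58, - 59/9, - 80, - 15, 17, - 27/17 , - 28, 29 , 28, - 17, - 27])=[ - 80, -58, - 28,-27, -17, - 15, - 59/9, - 27/17 , 18/7,6, 17, 28,29,70.75, 84]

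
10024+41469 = 51493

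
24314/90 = 12157/45  =  270.16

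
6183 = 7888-1705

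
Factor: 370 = 2^1*5^1*37^1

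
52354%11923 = 4662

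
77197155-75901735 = 1295420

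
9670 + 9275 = 18945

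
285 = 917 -632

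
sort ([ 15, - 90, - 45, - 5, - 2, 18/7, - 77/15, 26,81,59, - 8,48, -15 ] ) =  [ - 90, - 45,-15,- 8, - 77/15 , - 5, - 2 , 18/7,15,26,48 , 59,81]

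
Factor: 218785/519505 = 6251/14843 = 7^1*19^1*47^1*14843^( - 1) 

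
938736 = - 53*(- 17712)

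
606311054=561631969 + 44679085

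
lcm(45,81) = 405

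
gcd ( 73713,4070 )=1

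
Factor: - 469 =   -  7^1*67^1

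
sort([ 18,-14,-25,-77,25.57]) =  [ - 77, - 25,  -  14, 18,25.57 ]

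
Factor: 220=2^2 * 5^1* 11^1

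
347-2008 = -1661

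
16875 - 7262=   9613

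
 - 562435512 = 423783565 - 986219077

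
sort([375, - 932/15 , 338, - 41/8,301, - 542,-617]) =[ - 617, - 542, -932/15, - 41/8,301, 338, 375]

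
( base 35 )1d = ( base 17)2E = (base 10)48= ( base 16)30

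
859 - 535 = 324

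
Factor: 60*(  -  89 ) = - 5340 = - 2^2*3^1*5^1*89^1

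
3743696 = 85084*44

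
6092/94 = 3046/47 = 64.81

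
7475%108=23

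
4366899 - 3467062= 899837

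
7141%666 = 481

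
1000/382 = 2 + 118/191= 2.62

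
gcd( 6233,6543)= 1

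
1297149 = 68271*19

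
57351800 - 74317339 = - 16965539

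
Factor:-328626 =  - 2^1*3^2*18257^1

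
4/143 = 4/143= 0.03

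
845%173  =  153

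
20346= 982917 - 962571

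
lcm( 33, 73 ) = 2409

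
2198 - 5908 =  - 3710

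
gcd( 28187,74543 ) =1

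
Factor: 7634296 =2^3 * 954287^1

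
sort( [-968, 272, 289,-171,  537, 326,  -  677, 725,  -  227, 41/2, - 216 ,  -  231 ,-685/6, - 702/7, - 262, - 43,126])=[  -  968,-677, - 262,-231, - 227,  -  216, - 171, - 685/6, - 702/7,-43,41/2, 126, 272,289,326, 537, 725]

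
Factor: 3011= 3011^1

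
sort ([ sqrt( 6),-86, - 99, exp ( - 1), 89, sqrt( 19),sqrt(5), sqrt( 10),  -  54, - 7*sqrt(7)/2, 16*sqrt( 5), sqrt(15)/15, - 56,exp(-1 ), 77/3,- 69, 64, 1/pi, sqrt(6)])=[ - 99 , - 86,-69, - 56, - 54, - 7*sqrt(7 ) /2,sqrt ( 15 ) /15,1/pi, exp(-1) , exp( -1), sqrt( 5 ), sqrt(6), sqrt( 6), sqrt( 10) , sqrt(19), 77/3, 16*sqrt(5), 64, 89 ] 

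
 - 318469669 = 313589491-632059160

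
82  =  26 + 56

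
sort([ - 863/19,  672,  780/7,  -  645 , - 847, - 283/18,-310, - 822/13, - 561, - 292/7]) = [- 847 ,  -  645, - 561,- 310,  -  822/13, - 863/19, - 292/7, - 283/18, 780/7 , 672] 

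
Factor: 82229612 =2^2*17^1*283^1*4273^1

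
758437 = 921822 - 163385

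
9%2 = 1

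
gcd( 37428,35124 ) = 12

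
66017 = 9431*7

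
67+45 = 112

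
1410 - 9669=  - 8259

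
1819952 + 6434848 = 8254800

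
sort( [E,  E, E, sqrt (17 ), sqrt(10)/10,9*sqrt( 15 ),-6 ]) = [ - 6, sqrt(10 ) /10, E, E , E, sqrt(17),9*sqrt( 15) ]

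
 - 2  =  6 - 8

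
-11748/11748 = - 1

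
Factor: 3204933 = 3^1 * 1068311^1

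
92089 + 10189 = 102278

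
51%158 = 51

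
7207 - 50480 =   -  43273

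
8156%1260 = 596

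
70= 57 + 13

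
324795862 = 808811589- 484015727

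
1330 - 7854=  -  6524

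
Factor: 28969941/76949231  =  3^1*7^1*11^2*13^1 * 43^( - 1)*877^1*1789517^(-1 ) 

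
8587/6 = 8587/6 = 1431.17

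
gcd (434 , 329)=7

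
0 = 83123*0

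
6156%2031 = 63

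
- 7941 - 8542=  - 16483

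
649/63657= 59/5787 = 0.01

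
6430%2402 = 1626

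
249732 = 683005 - 433273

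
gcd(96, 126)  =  6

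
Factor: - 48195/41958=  - 85/74 = -2^( - 1)*5^1*17^1*37^(- 1)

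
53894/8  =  26947/4 = 6736.75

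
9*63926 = 575334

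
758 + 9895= 10653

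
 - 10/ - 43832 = 5/21916 = 0.00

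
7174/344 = 3587/172 = 20.85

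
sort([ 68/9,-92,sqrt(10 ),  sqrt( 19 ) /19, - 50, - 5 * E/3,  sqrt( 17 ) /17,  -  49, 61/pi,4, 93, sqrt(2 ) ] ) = [  -  92, - 50, - 49,- 5*E/3,sqrt( 19) /19, sqrt( 17 )/17  ,  sqrt( 2), sqrt( 10 ) , 4, 68/9 , 61/pi, 93] 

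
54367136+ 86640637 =141007773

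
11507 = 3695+7812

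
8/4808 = 1/601=0.00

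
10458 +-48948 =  - 38490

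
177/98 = 1 + 79/98 = 1.81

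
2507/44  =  56 + 43/44  =  56.98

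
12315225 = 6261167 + 6054058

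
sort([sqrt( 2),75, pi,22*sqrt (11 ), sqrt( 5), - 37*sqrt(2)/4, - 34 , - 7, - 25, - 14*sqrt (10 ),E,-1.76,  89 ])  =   [ - 14  *sqrt( 10),-34 ,  -  25, - 37*sqrt( 2 ) /4, - 7,-1.76,sqrt( 2), sqrt (5),E,pi,22*sqrt(11 ),75,89 ]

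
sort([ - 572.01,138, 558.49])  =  [ - 572.01, 138 , 558.49] 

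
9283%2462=1897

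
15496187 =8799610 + 6696577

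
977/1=977 = 977.00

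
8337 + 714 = 9051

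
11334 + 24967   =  36301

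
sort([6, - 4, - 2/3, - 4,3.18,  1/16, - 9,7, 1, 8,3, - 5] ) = [-9, - 5, - 4, - 4, - 2/3, 1/16,1,3, 3.18, 6,  7, 8] 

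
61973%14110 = 5533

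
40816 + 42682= 83498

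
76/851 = 76/851 = 0.09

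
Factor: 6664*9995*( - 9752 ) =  - 2^6*5^1*7^2*17^1*  23^1*53^1  *  1999^1 = - 649548343360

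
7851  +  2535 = 10386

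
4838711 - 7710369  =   - 2871658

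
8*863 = 6904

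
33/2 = 33/2 =16.50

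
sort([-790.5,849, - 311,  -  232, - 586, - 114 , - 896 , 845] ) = [  -  896,-790.5 , - 586, - 311, - 232, -114,  845, 849] 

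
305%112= 81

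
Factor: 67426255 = 5^1*13^1*1037327^1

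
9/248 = 9/248 =0.04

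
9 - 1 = 8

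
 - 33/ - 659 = 33/659 = 0.05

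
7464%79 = 38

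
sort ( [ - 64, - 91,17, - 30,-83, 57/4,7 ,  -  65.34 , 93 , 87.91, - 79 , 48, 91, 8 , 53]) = [ - 91, - 83,  -  79, -65.34, - 64 ,-30,  7,8, 57/4,17,48,53,87.91,91, 93] 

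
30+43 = 73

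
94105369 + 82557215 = 176662584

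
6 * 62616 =375696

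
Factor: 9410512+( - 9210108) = 200404 = 2^2*50101^1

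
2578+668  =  3246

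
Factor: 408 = 2^3*3^1*17^1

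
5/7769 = 5/7769 = 0.00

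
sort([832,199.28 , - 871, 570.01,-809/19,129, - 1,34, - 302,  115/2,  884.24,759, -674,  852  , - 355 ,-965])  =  [ - 965, - 871, - 674, - 355, - 302, - 809/19,- 1  ,  34,  115/2,129,  199.28,  570.01, 759,832,  852, 884.24]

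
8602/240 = 35 + 101/120 = 35.84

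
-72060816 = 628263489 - 700324305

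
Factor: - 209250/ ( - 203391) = 250/243 = 2^1*3^( - 5)*5^3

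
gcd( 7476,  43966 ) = 178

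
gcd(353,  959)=1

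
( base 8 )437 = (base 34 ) 8F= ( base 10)287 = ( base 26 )b1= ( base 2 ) 100011111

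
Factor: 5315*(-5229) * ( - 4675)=3^2*5^3*7^1*11^1*17^1*83^1*1063^1 = 129928231125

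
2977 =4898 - 1921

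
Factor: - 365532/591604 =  - 249/403 = - 3^1 * 13^( - 1)* 31^( - 1 )*83^1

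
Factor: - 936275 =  - 5^2*17^1*2203^1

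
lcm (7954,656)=63632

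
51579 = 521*99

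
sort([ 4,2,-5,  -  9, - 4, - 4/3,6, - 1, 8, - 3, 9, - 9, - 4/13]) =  [  -  9,- 9,-5, - 4  ,-3, - 4/3, - 1, - 4/13,2, 4  ,  6,  8,  9]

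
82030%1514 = 274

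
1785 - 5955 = - 4170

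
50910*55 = 2800050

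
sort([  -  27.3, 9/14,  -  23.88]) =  [ - 27.3, - 23.88 , 9/14 ] 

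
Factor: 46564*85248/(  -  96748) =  - 2^8*3^2*7^1*19^( - 2 )*37^1*67^( - 1)*1663^1 = -  992371968/24187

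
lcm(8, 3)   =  24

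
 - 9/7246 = - 9/7246 = - 0.00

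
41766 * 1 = 41766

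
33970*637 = 21638890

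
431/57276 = 431/57276 = 0.01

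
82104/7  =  82104/7 = 11729.14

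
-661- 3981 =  - 4642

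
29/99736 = 29/99736 = 0.00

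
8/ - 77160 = - 1+9644/9645  =  - 0.00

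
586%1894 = 586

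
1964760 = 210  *9356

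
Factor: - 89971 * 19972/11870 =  - 898450406/5935= - 2^1*5^ ( - 1)*7^1* 1187^( - 1)*4993^1*12853^1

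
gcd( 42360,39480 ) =120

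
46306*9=416754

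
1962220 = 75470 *26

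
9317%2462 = 1931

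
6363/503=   12+ 327/503 = 12.65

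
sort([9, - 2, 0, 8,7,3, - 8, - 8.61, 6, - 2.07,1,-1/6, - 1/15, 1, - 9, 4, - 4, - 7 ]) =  [  -  9, - 8.61,  -  8,- 7, - 4, - 2.07, - 2 ,  -  1/6, - 1/15,0, 1, 1,3, 4, 6, 7,8, 9 ]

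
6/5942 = 3/2971 = 0.00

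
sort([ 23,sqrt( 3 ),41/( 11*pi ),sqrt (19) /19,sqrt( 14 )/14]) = [sqrt( 19)/19,sqrt( 14)/14,41/ ( 11*pi ),sqrt( 3),23 ] 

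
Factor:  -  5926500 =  - 2^2*3^3*5^3*439^1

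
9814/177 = 9814/177 = 55.45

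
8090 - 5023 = 3067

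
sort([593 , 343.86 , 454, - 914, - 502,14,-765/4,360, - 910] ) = [ - 914,-910 , - 502, - 765/4,  14,343.86, 360, 454,593]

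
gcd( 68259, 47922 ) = 3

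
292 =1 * 292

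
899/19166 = 899/19166=0.05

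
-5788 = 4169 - 9957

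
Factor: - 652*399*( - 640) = 2^9 * 3^1*5^1 * 7^1*19^1*163^1 = 166494720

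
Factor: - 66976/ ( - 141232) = 2^1*23^1*97^( - 1) = 46/97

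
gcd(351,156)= 39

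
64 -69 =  - 5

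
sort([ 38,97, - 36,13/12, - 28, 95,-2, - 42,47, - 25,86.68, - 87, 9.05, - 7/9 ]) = [-87, - 42, - 36, - 28, - 25 , - 2, - 7/9,13/12,9.05,38, 47,  86.68,95, 97]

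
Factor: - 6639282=  -  2^1  *  3^2*13^1*17^1*1669^1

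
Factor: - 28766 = - 2^1*19^1*757^1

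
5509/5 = 1101  +  4/5= 1101.80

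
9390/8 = 4695/4 = 1173.75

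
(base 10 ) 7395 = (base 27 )a3o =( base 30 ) 86f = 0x1ce3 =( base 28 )9C3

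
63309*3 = 189927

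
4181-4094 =87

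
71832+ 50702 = 122534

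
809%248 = 65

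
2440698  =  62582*39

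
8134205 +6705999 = 14840204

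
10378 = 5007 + 5371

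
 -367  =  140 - 507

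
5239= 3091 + 2148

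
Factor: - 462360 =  - 2^3*3^1*5^1*3853^1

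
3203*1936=6201008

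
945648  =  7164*132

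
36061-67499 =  - 31438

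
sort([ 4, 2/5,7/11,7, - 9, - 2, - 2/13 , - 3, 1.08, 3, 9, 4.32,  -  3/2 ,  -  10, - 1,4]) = [-10, - 9,- 3,-2, - 3/2,-1 , - 2/13, 2/5, 7/11 , 1.08, 3,4,4,4.32, 7,9]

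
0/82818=0= 0.00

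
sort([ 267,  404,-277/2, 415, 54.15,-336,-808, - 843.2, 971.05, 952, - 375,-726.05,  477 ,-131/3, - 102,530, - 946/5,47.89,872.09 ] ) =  [- 843.2,-808 ,-726.05,-375,-336 ,  -  946/5, - 277/2, - 102, - 131/3,47.89,54.15, 267 , 404,415,477, 530,  872.09,952,971.05]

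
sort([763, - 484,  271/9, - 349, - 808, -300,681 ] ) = [ - 808, - 484, - 349, - 300,271/9 , 681,763 ]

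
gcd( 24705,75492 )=81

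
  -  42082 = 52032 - 94114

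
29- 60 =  - 31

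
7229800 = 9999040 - 2769240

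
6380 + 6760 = 13140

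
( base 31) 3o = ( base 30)3R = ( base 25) 4H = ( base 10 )117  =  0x75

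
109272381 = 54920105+54352276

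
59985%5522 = 4765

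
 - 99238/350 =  - 49619/175 = - 283.54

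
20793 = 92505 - 71712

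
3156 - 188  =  2968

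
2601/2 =1300  +  1/2=1300.50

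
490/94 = 245/47=5.21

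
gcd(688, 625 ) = 1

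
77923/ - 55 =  - 77923/55 = - 1416.78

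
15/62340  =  1/4156 = 0.00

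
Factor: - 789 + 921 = 132 = 2^2*3^1*11^1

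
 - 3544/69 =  - 52+44/69   =  - 51.36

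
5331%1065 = 6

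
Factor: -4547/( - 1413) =3^ ( - 2)*157^(  -  1)*4547^1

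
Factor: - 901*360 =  - 324360 = -2^3 *3^2*5^1*17^1 * 53^1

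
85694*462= 39590628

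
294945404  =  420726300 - 125780896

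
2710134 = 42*64527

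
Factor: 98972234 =2^1* 49486117^1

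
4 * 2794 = 11176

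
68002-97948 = -29946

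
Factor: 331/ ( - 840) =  - 2^( - 3 )*3^( - 1)*5^(  -  1)*7^(- 1 )*331^1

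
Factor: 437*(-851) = - 19^1*23^2 * 37^1 = - 371887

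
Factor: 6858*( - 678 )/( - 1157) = 2^2*3^4*13^( - 1 )*89^( -1 )*113^1* 127^1 = 4649724/1157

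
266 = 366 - 100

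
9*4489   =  40401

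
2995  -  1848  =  1147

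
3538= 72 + 3466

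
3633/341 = 3633/341= 10.65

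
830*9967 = 8272610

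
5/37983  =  5/37983 =0.00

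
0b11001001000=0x648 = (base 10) 1608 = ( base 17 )59A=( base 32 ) 1i8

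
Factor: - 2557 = - 2557^1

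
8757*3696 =32365872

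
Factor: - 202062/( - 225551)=2^1*3^1*7^1*17^1*797^( -1) = 714/797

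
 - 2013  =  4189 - 6202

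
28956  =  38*762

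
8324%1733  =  1392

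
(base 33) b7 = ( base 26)E6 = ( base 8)562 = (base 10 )370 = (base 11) 307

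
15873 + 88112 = 103985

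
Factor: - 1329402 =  - 2^1*3^1*221567^1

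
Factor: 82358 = 2^1*41179^1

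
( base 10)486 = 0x1e6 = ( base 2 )111100110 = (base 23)L3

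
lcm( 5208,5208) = 5208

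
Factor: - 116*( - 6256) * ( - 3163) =-2295376448 = -  2^6 * 17^1*23^1 *29^1*3163^1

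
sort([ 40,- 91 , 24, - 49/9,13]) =[ - 91,-49/9 , 13,24, 40]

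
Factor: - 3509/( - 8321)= 11^2*29^1*53^(-1)*157^ (  -  1)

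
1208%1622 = 1208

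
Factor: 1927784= 2^3*73^1*3301^1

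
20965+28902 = 49867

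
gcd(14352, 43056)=14352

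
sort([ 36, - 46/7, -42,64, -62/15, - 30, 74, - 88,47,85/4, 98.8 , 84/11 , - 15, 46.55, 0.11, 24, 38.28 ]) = [ - 88, - 42 , - 30, - 15, - 46/7, - 62/15, 0.11 , 84/11, 85/4, 24, 36, 38.28,46.55, 47, 64, 74,98.8] 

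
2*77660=155320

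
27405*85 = 2329425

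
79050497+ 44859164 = 123909661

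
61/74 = 61/74=   0.82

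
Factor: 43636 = 2^2  *  10909^1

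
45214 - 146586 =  - 101372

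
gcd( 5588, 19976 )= 44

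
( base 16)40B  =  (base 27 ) 1B9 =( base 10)1035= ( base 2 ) 10000001011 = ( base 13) 618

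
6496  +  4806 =11302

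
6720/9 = 746 + 2/3 = 746.67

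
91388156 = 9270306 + 82117850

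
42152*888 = 37430976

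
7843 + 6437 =14280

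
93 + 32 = 125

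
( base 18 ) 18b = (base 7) 1253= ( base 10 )479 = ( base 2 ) 111011111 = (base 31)FE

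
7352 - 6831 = 521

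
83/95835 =83/95835 = 0.00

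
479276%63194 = 36918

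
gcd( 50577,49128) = 69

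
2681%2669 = 12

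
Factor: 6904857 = 3^1*2301619^1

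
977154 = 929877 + 47277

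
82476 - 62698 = 19778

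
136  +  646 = 782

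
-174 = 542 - 716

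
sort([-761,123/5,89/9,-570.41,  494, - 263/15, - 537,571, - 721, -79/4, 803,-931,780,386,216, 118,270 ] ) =[-931, - 761, - 721, - 570.41, - 537, - 79/4, - 263/15 , 89/9,123/5, 118,  216,  270,  386,494,571,780,803] 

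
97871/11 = 8897+4/11= 8897.36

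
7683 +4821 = 12504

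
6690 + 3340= 10030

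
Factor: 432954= 2^1* 3^2* 67^1*359^1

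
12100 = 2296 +9804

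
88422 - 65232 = 23190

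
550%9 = 1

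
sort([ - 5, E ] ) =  [- 5,E]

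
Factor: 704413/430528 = 2^( - 6)*7^( - 1) * 733^1=733/448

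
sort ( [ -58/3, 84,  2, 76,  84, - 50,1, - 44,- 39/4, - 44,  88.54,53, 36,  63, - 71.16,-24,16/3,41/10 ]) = [  -  71.16, - 50, - 44, - 44, - 24, - 58/3, - 39/4,1, 2,  41/10,16/3, 36,  53, 63,76,  84, 84,88.54] 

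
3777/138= 1259/46 = 27.37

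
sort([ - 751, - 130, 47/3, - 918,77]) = [ - 918, - 751,  -  130,  47/3,77] 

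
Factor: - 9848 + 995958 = 2^1*5^1*31^1 *3181^1 = 986110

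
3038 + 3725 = 6763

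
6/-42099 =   -  2/14033=- 0.00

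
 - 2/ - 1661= 2/1661 = 0.00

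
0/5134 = 0= 0.00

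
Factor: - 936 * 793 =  - 2^3*3^2*13^2*61^1 = - 742248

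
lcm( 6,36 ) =36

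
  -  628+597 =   -  31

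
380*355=134900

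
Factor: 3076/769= 2^2  =  4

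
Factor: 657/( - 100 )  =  -2^(  -  2 )*3^2*5^( - 2 )  *73^1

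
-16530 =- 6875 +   -  9655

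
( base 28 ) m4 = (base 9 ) 758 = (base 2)1001101100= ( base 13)389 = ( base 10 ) 620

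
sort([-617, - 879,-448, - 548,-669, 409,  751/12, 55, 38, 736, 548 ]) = [ - 879, - 669,-617, - 548,- 448, 38, 55,  751/12, 409, 548, 736] 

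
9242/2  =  4621 = 4621.00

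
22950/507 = 45 + 45/169 = 45.27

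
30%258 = 30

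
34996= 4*8749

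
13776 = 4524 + 9252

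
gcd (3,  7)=1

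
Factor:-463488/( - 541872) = 136/159 = 2^3*3^(-1 ) * 17^1 * 53^ ( - 1 )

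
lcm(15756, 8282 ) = 645996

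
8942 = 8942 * 1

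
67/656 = 67/656 = 0.10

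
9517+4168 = 13685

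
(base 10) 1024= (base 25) 1FO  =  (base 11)851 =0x400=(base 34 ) u4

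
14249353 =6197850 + 8051503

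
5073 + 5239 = 10312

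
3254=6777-3523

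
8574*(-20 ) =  - 171480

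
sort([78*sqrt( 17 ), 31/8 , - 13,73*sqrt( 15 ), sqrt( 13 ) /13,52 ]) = [ - 13,sqrt( 13 ) /13 , 31/8,52, 73*sqrt( 15),  78 * sqrt( 17 )]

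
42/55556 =21/27778 = 0.00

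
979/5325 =979/5325=0.18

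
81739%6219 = 892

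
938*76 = 71288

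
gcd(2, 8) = 2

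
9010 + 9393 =18403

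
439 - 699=-260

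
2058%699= 660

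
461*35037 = 16152057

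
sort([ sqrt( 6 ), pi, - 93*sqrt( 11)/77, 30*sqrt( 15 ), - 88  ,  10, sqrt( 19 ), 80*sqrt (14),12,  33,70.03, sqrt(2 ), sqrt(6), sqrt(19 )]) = [ - 88, - 93*sqrt(11)/77,sqrt ( 2) , sqrt(6),sqrt(6 ), pi, sqrt(19), sqrt( 19 ), 10, 12,33,70.03, 30*sqrt(15 ), 80 * sqrt( 14)]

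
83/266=83/266 = 0.31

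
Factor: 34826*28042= 2^2*7^1*11^1*1583^1*2003^1 = 976590692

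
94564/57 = 1659 + 1/57 = 1659.02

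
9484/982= 4742/491  =  9.66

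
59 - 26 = 33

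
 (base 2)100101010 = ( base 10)298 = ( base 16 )12a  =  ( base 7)604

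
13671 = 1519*9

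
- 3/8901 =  - 1/2967 = - 0.00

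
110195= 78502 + 31693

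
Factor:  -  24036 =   -  2^2*3^1*2003^1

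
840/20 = 42=42.00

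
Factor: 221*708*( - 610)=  - 95445480 = - 2^3*3^1 *5^1 * 13^1*17^1*59^1 * 61^1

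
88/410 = 44/205 = 0.21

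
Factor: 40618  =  2^1*23^1*883^1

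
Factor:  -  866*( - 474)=2^2*3^1*79^1*433^1 = 410484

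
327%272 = 55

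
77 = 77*1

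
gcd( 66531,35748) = 993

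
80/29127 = 80/29127  =  0.00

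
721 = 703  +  18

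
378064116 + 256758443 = 634822559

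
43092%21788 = 21304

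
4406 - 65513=  -  61107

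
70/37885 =14/7577 = 0.00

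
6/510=1/85 =0.01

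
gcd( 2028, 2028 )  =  2028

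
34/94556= 17/47278 = 0.00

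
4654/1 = 4654=4654.00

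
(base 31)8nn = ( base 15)2769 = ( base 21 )j23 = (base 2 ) 10000011101000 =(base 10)8424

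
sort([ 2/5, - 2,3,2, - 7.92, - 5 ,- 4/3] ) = [ - 7.92, - 5, - 2  , - 4/3 , 2/5,  2,  3]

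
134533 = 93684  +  40849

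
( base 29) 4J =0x87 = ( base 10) 135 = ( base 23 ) 5K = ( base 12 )b3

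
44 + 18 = 62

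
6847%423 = 79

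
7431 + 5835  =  13266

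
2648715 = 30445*87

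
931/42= 22 + 1/6 = 22.17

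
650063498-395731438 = 254332060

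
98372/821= 119 + 673/821 = 119.82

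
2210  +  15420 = 17630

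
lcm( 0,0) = 0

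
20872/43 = 20872/43 = 485.40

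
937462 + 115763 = 1053225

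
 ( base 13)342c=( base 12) 4289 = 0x1c89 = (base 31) 7ik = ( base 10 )7305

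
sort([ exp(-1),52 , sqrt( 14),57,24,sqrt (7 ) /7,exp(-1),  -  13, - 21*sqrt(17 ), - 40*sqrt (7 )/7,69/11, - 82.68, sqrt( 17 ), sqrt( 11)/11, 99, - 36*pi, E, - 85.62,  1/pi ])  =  [ - 36*pi,-21*sqrt ( 17), -85.62, - 82.68, - 40*sqrt(7 )/7, - 13,  sqrt(11)/11,1/pi,exp(-1 )  ,  exp( -1 ), sqrt(7) /7,E,sqrt( 14),sqrt ( 17 ), 69/11, 24,  52, 57,99]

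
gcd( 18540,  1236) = 1236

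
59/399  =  59/399 = 0.15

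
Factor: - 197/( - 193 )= 193^( - 1 )*197^1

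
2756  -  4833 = - 2077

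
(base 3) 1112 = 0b101001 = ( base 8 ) 51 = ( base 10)41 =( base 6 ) 105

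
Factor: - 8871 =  - 3^1*2957^1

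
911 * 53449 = 48692039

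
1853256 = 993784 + 859472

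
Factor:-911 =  - 911^1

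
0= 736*0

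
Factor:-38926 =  - 2^1*  19463^1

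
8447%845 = 842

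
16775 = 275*61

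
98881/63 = 1569 + 34/63 = 1569.54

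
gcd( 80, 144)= 16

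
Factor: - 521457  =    -  3^1 * 173819^1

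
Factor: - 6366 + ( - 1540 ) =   -  7906 = - 2^1*59^1*67^1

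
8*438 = 3504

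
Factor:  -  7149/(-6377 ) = 3^1* 7^( - 1)*911^( - 1 )*2383^1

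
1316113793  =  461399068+854714725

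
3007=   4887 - 1880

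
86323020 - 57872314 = 28450706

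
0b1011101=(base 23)41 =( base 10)93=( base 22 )45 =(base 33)2R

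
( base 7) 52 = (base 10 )37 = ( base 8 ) 45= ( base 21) 1g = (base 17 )23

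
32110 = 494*65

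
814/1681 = 814/1681 = 0.48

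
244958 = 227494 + 17464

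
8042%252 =230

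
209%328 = 209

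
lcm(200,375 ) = 3000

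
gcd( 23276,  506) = 506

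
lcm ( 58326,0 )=0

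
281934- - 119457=401391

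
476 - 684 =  - 208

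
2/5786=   1/2893  =  0.00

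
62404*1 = 62404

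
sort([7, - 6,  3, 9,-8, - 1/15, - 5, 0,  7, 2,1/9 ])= [ - 8, - 6 ,- 5, - 1/15,0,1/9, 2,3, 7,7,  9]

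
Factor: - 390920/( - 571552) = 2^( - 2)*5^1*29^1*53^(- 1)  =  145/212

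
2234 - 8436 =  -6202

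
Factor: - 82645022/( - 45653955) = 2^1*3^ (  -  1 )*5^( - 1)*19^1*563^1*3863^1*3043597^(-1 )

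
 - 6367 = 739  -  7106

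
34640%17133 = 374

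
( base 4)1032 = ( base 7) 141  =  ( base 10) 78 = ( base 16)4e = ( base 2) 1001110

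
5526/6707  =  5526/6707 = 0.82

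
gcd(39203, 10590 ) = 1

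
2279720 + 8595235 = 10874955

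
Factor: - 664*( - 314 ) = 2^4*83^1*157^1 = 208496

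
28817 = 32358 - 3541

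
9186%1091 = 458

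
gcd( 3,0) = 3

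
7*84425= 590975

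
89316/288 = 310 + 1/8  =  310.12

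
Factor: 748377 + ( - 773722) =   -  5^1*37^1*137^1 = - 25345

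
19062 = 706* 27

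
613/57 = 613/57= 10.75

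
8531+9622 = 18153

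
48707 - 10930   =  37777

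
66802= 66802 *1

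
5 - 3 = 2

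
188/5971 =188/5971 = 0.03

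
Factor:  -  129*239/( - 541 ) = 3^1*43^1* 239^1 *541^(-1 ) = 30831/541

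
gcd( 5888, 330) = 2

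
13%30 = 13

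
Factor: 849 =3^1 * 283^1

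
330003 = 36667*9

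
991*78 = 77298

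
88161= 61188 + 26973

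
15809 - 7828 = 7981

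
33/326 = 33/326=0.10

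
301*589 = 177289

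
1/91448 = 1/91448 = 0.00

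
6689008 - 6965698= - 276690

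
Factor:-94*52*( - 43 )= 2^3 * 13^1 * 43^1*47^1=210184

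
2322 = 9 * 258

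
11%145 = 11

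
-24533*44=  -  1079452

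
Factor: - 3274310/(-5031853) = 2^1*5^1 * 13^1 * 89^1*283^1*547^( - 1 )*9199^(- 1)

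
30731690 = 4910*6259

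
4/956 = 1/239=0.00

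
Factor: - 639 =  - 3^2*71^1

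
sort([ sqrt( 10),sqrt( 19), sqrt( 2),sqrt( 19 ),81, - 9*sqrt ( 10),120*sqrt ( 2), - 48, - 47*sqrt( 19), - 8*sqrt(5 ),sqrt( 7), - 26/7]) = [-47*sqrt( 19) , - 48, - 9*sqrt( 10 ), - 8*sqrt ( 5 ), - 26/7, sqrt( 2 ), sqrt (7),sqrt(10 ),  sqrt(  19),sqrt( 19),81,120*sqrt(2)] 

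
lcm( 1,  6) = 6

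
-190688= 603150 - 793838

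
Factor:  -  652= - 2^2*163^1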